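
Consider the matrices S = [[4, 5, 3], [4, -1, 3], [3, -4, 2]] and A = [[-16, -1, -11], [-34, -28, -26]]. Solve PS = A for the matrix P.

S is on the right of P, so right-multiply by S⁻¹: P = AS⁻¹.
det S = 6; the adjugate gives S⁻¹ = [[5/3, -11/3, 3], [1/6, -1/6, 0], [-13/6, 31/6, -4]].
P = AS⁻¹ = [[-16, -1, -11], [-34, -28, -26]] · [[5/3, -11/3, 3], [1/6, -1/6, 0], [-13/6, 31/6, -4]] = [[-3, 2, -4], [-5, -5, 2]].

P = [[-3, 2, -4], [-5, -5, 2]]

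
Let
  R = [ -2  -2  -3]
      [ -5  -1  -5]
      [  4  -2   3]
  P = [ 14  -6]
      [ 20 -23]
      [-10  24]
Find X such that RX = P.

R is on the left of X, so left-multiply by R⁻¹: X = R⁻¹P.
det R = -6, so R⁻¹ = [[13/6, -2, -7/6], [5/6, -1, -5/6], [-7/3, 2, 4/3]].
X = R⁻¹P = [[13/6, -2, -7/6], [5/6, -1, -5/6], [-7/3, 2, 4/3]] · [[14, -6], [20, -23], [-10, 24]] = [[2, 5], [0, -2], [-6, 0]].

X = [[2, 5], [0, -2], [-6, 0]]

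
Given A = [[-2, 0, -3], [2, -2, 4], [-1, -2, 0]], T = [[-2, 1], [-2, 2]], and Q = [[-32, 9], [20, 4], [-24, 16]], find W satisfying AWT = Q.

W = [[-4, 2], [-2, -3], [-5, 1]]

Isolating W: multiply by A⁻¹ from the left and T⁻¹ from the right, so W = A⁻¹QT⁻¹.
A has determinant 2; A⁻¹ = [[4, 3, -3], [-2, -3/2, 1], [-3, -2, 2]].
T has determinant -2; T⁻¹ = [[-1, 1/2], [-1, 1]].
A⁻¹Q = [[4, 0], [10, -8], [8, -3]].
W = (A⁻¹Q)T⁻¹ = [[-4, 2], [-2, -3], [-5, 1]].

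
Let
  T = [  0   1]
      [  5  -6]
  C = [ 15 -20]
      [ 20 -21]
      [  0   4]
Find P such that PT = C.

P = [[-2, 3], [3, 4], [4, 0]]

Since T sits to the right of P, P = CT⁻¹.
det T = -5, so T⁻¹ = [[6/5, 1/5], [1, 0]].
P = CT⁻¹ = [[15, -20], [20, -21], [0, 4]] · [[6/5, 1/5], [1, 0]] = [[-2, 3], [3, 4], [4, 0]].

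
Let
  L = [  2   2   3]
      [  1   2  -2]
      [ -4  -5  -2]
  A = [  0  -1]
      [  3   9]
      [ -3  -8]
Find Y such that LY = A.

Y = [[-3, -5], [3, 6], [0, -1]]

Left-multiplying both sides by L⁻¹ gives Y = L⁻¹A.
L has determinant 1; L⁻¹ = [[-14, -11, -10], [10, 8, 7], [3, 2, 2]].
Y = L⁻¹A = [[-14, -11, -10], [10, 8, 7], [3, 2, 2]] · [[0, -1], [3, 9], [-3, -8]] = [[-3, -5], [3, 6], [0, -1]].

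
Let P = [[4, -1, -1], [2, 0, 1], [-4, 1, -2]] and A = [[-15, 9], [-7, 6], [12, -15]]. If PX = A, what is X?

Since P multiplies X on the left, X = P⁻¹A.
det P = -6; the adjugate gives P⁻¹ = [[1/6, 1/2, 1/6], [0, 2, 1], [-1/3, 0, -1/3]].
X = P⁻¹A = [[1/6, 1/2, 1/6], [0, 2, 1], [-1/3, 0, -1/3]] · [[-15, 9], [-7, 6], [12, -15]] = [[-4, 2], [-2, -3], [1, 2]].

X = [[-4, 2], [-2, -3], [1, 2]]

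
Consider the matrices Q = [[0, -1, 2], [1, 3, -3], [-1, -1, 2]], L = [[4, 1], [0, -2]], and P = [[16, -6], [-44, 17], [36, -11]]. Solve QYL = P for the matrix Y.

Isolating Y: multiply by Q⁻¹ from the left and L⁻¹ from the right, so Y = Q⁻¹PL⁻¹.
det Q = 3; the adjugate gives Q⁻¹ = [[1, 0, -1], [1/3, 2/3, 2/3], [2/3, 1/3, 1/3]].
det L = -8; the adjugate gives L⁻¹ = [[1/4, 1/8], [0, -1/2]].
Q⁻¹P = [[-20, 5], [0, 2], [8, -2]].
Y = (Q⁻¹P)L⁻¹ = [[-5, -5], [0, -1], [2, 2]].

Y = [[-5, -5], [0, -1], [2, 2]]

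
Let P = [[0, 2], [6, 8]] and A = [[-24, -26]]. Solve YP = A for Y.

Y = [[3, -4]]

P is on the right of Y, so right-multiply by P⁻¹: Y = AP⁻¹.
det P = -12; the adjugate gives P⁻¹ = [[-2/3, 1/6], [1/2, 0]].
Y = AP⁻¹ = [[-24, -26]] · [[-2/3, 1/6], [1/2, 0]] = [[3, -4]].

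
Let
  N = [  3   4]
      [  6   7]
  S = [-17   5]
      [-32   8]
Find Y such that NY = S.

Y = [[-3, -1], [-2, 2]]

Left-multiplying both sides by N⁻¹ gives Y = N⁻¹S.
det N = -3; the adjugate gives N⁻¹ = [[-7/3, 4/3], [2, -1]].
Y = N⁻¹S = [[-7/3, 4/3], [2, -1]] · [[-17, 5], [-32, 8]] = [[-3, -1], [-2, 2]].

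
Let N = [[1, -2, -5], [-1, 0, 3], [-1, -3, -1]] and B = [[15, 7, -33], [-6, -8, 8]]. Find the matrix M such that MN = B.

Right-multiplying both sides by N⁻¹ gives M = BN⁻¹.
det N = 2; the adjugate gives N⁻¹ = [[9/2, 13/2, -3], [-2, -3, 1], [3/2, 5/2, -1]].
M = BN⁻¹ = [[15, 7, -33], [-6, -8, 8]] · [[9/2, 13/2, -3], [-2, -3, 1], [3/2, 5/2, -1]] = [[4, -6, -5], [1, 5, 2]].

M = [[4, -6, -5], [1, 5, 2]]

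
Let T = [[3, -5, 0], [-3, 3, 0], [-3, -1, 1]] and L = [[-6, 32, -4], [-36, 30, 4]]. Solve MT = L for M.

Since T sits to the right of M, M = LT⁻¹.
det T = -6, so T⁻¹ = [[-1/2, -5/6, 0], [-1/2, -1/2, 0], [-2, -3, 1]].
M = LT⁻¹ = [[-6, 32, -4], [-36, 30, 4]] · [[-1/2, -5/6, 0], [-1/2, -1/2, 0], [-2, -3, 1]] = [[-5, 1, -4], [-5, 3, 4]].

M = [[-5, 1, -4], [-5, 3, 4]]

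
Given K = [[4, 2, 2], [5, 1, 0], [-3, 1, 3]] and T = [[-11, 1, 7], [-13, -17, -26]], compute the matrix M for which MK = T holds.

Right-multiplying both sides by K⁻¹ gives M = TK⁻¹.
det K = -2, so K⁻¹ = [[-3/2, 2, 1], [15/2, -9, -5], [-4, 5, 3]].
M = TK⁻¹ = [[-11, 1, 7], [-13, -17, -26]] · [[-3/2, 2, 1], [15/2, -9, -5], [-4, 5, 3]] = [[-4, 4, 5], [-4, -3, -6]].

M = [[-4, 4, 5], [-4, -3, -6]]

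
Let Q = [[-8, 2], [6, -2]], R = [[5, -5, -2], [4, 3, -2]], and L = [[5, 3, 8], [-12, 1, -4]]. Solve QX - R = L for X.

X = [[-1, -1, 0], [1, -5, 3]]

QX = L + R = [[10, -2, 6], [-8, 4, -6]].
Left-multiplying both sides by Q⁻¹ gives X = Q⁻¹(L + R).
Q has determinant 4; Q⁻¹ = [[-1/2, -1/2], [-3/2, -2]].
X = Q⁻¹(L + R) = [[-1, -1, 0], [1, -5, 3]].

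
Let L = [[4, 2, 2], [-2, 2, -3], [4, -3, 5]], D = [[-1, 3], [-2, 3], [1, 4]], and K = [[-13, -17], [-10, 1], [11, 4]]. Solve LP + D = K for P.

P = [[-4, -3], [-2, -4], [4, 0]]

LP = K − D = [[-12, -20], [-8, -2], [10, 0]].
L is on the left of P, so left-multiply by L⁻¹: P = L⁻¹(K − D).
det L = -4; the adjugate gives L⁻¹ = [[-1/4, 4, 5/2], [1/2, -3, -2], [1/2, -5, -3]].
P = L⁻¹(K − D) = [[-4, -3], [-2, -4], [4, 0]].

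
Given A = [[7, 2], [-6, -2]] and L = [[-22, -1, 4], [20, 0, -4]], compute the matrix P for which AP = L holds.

Left-multiplying both sides by A⁻¹ gives P = A⁻¹L.
det A = -2, so A⁻¹ = [[1, 1], [-3, -7/2]].
P = A⁻¹L = [[1, 1], [-3, -7/2]] · [[-22, -1, 4], [20, 0, -4]] = [[-2, -1, 0], [-4, 3, 2]].

P = [[-2, -1, 0], [-4, 3, 2]]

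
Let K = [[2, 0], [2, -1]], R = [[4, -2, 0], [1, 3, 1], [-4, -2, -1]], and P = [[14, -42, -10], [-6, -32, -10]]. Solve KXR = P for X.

X = [[3, -5, 0], [5, 0, 0]]

Left-multiply by K⁻¹ and right-multiply by R⁻¹: X = K⁻¹PR⁻¹.
det K = -2; the adjugate gives K⁻¹ = [[1/2, 0], [1, -1]].
det R = 2, so R⁻¹ = [[-1/2, -1, -1], [-3/2, -2, -2], [5, 8, 7]].
K⁻¹P = [[7, -21, -5], [20, -10, 0]].
X = (K⁻¹P)R⁻¹ = [[3, -5, 0], [5, 0, 0]].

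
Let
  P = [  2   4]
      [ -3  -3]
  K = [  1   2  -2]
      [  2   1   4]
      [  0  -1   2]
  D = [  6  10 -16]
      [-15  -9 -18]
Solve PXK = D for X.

X = [[-1, 4, 1], [4, -3, 3]]

Left-multiply by P⁻¹ and right-multiply by K⁻¹: X = P⁻¹DK⁻¹.
P has determinant 6; P⁻¹ = [[-1/2, -2/3], [1/2, 1/3]].
det K = 2; the adjugate gives K⁻¹ = [[3, -1, 5], [-2, 1, -4], [-1, 1/2, -3/2]].
P⁻¹D = [[7, 1, 20], [-2, 2, -14]].
X = (P⁻¹D)K⁻¹ = [[-1, 4, 1], [4, -3, 3]].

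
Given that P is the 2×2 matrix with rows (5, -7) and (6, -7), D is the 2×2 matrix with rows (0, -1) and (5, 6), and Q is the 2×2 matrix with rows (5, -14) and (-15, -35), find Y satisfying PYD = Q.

Y = P⁻¹QD⁻¹ (apply P⁻¹ on the left and D⁻¹ on the right).
P has determinant 7; P⁻¹ = [[-1, 1], [-6/7, 5/7]].
det D = 5, so D⁻¹ = [[6/5, 1/5], [-1, 0]].
P⁻¹Q = [[-20, -21], [-15, -13]].
Y = (P⁻¹Q)D⁻¹ = [[-3, -4], [-5, -3]].

Y = [[-3, -4], [-5, -3]]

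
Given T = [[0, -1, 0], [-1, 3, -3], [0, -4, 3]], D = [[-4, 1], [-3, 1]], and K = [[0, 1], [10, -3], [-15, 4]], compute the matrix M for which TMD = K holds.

Left-multiply by T⁻¹ and right-multiply by D⁻¹: M = T⁻¹KD⁻¹.
det T = -3, so T⁻¹ = [[1, -1, -1], [-1, 0, 0], [-4/3, 0, 1/3]].
det D = -1; the adjugate gives D⁻¹ = [[-1, 1], [-3, 4]].
T⁻¹K = [[5, 0], [0, -1], [-5, 0]].
M = (T⁻¹K)D⁻¹ = [[-5, 5], [3, -4], [5, -5]].

M = [[-5, 5], [3, -4], [5, -5]]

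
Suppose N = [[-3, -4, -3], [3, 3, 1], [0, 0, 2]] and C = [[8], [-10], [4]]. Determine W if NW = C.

W = [[-2], [-2], [2]]

N is on the left of W, so left-multiply by N⁻¹: W = N⁻¹C.
N has determinant 6; N⁻¹ = [[1, 4/3, 5/6], [-1, -1, -1], [0, 0, 1/2]].
W = N⁻¹C = [[1, 4/3, 5/6], [-1, -1, -1], [0, 0, 1/2]] · [[8], [-10], [4]] = [[-2], [-2], [2]].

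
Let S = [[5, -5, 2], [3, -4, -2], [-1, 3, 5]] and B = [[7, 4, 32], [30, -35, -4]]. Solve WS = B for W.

Since S sits to the right of W, W = BS⁻¹.
det S = 5, so S⁻¹ = [[-14/5, 31/5, 18/5], [-13/5, 27/5, 16/5], [1, -2, -1]].
W = BS⁻¹ = [[7, 4, 32], [30, -35, -4]] · [[-14/5, 31/5, 18/5], [-13/5, 27/5, 16/5], [1, -2, -1]] = [[2, 1, 6], [3, 5, 0]].

W = [[2, 1, 6], [3, 5, 0]]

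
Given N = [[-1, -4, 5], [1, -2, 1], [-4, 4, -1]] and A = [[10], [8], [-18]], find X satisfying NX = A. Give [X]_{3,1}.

Since N multiplies X on the left, X = N⁻¹A.
det N = -6; the adjugate gives N⁻¹ = [[1/3, -8/3, -1], [1/2, -7/2, -1], [2/3, -10/3, -1]].
X = N⁻¹A = [[1/3, -8/3, -1], [1/2, -7/2, -1], [2/3, -10/3, -1]] · [[10], [8], [-18]] = [[0], [-5], [-2]].

-2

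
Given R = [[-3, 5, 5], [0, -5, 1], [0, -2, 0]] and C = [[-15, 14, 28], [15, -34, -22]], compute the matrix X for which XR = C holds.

X = [[5, 3, -2], [-5, 3, -3]]

Right-multiplying both sides by R⁻¹ gives X = CR⁻¹.
R has determinant -6; R⁻¹ = [[-1/3, 5/3, -5], [0, 0, -1/2], [0, 1, -5/2]].
X = CR⁻¹ = [[-15, 14, 28], [15, -34, -22]] · [[-1/3, 5/3, -5], [0, 0, -1/2], [0, 1, -5/2]] = [[5, 3, -2], [-5, 3, -3]].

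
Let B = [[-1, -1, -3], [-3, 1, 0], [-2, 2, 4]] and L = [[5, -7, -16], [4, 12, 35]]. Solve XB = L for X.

X = [[0, 1, -4], [-5, -3, 5]]

Right-multiplying both sides by B⁻¹ gives X = LB⁻¹.
det B = -4, so B⁻¹ = [[-1, 1/2, -3/4], [-3, 5/2, -9/4], [1, -1, 1]].
X = LB⁻¹ = [[5, -7, -16], [4, 12, 35]] · [[-1, 1/2, -3/4], [-3, 5/2, -9/4], [1, -1, 1]] = [[0, 1, -4], [-5, -3, 5]].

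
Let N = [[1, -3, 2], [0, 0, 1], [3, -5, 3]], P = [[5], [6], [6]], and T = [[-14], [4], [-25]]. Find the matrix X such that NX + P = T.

NX = T − P = [[-19], [-2], [-31]].
Left-multiplying both sides by N⁻¹ gives X = N⁻¹(T − P).
N has determinant -4; N⁻¹ = [[-5/4, 1/4, 3/4], [-3/4, 3/4, 1/4], [0, 1, 0]].
X = N⁻¹(T − P) = [[0], [5], [-2]].

X = [[0], [5], [-2]]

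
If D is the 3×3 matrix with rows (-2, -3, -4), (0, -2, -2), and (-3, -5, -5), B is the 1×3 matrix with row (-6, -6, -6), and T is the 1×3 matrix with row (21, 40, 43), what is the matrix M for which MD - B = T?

MD = T + B = [[15, 34, 37]].
Since D sits to the right of M, M = (T + B)D⁻¹.
D has determinant 6; D⁻¹ = [[0, 5/6, -1/3], [1, -1/3, -2/3], [-1, -1/6, 2/3]].
M = (T + B)D⁻¹ = [[-3, -5, -3]].

M = [[-3, -5, -3]]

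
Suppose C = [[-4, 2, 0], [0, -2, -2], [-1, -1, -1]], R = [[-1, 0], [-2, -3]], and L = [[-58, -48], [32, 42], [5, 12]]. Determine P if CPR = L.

P = C⁻¹LR⁻¹ (apply C⁻¹ on the left and R⁻¹ on the right).
det C = 4, so C⁻¹ = [[0, 1/2, -1], [1/2, 1, -2], [-1/2, -3/2, 2]].
det R = 3, so R⁻¹ = [[-1, 0], [2/3, -1/3]].
C⁻¹L = [[11, 9], [-7, -6], [-9, -15]].
P = (C⁻¹L)R⁻¹ = [[-5, -3], [3, 2], [-1, 5]].

P = [[-5, -3], [3, 2], [-1, 5]]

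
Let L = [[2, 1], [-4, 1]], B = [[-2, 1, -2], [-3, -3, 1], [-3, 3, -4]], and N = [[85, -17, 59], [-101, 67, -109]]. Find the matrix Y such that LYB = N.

Y = L⁻¹NB⁻¹ (apply L⁻¹ on the left and B⁻¹ on the right).
L has determinant 6; L⁻¹ = [[1/6, -1/6], [2/3, 1/3]].
det B = 3, so B⁻¹ = [[3, -2/3, -5/3], [-5, 2/3, 8/3], [-6, 1, 3]].
L⁻¹N = [[31, -14, 28], [23, 11, 3]].
Y = (L⁻¹N)B⁻¹ = [[-5, -2, -5], [-4, -5, 0]].

Y = [[-5, -2, -5], [-4, -5, 0]]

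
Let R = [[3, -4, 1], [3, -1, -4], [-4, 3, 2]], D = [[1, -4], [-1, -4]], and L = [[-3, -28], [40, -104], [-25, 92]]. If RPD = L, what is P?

P = [[5, 2], [2, 1], [-5, 3]]

Isolating P: multiply by R⁻¹ from the left and D⁻¹ from the right, so P = R⁻¹LD⁻¹.
det R = -5, so R⁻¹ = [[-2, -11/5, -17/5], [-2, -2, -3], [-1, -7/5, -9/5]].
det D = -8; the adjugate gives D⁻¹ = [[1/2, -1/2], [-1/8, -1/8]].
R⁻¹L = [[3, -28], [1, -12], [-8, 8]].
P = (R⁻¹L)D⁻¹ = [[5, 2], [2, 1], [-5, 3]].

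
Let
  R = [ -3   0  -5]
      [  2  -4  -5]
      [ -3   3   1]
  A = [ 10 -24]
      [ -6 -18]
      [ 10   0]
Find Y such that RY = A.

Y = [[0, -2], [4, -4], [-2, 6]]

Since R multiplies Y on the left, Y = R⁻¹A.
R has determinant -3; R⁻¹ = [[-11/3, 5, 20/3], [-13/3, 6, 25/3], [2, -3, -4]].
Y = R⁻¹A = [[-11/3, 5, 20/3], [-13/3, 6, 25/3], [2, -3, -4]] · [[10, -24], [-6, -18], [10, 0]] = [[0, -2], [4, -4], [-2, 6]].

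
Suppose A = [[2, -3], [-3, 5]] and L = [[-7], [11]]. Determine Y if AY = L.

Y = [[-2], [1]]

Left-multiplying both sides by A⁻¹ gives Y = A⁻¹L.
det A = 1; the adjugate gives A⁻¹ = [[5, 3], [3, 2]].
Y = A⁻¹L = [[5, 3], [3, 2]] · [[-7], [11]] = [[-2], [1]].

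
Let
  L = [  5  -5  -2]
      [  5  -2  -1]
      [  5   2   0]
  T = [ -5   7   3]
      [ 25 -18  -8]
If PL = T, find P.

Since L sits to the right of P, P = TL⁻¹.
det L = -5; the adjugate gives L⁻¹ = [[-2/5, 4/5, -1/5], [1, -2, 1], [-4, 7, -3]].
P = TL⁻¹ = [[-5, 7, 3], [25, -18, -8]] · [[-2/5, 4/5, -1/5], [1, -2, 1], [-4, 7, -3]] = [[-3, 3, -1], [4, 0, 1]].

P = [[-3, 3, -1], [4, 0, 1]]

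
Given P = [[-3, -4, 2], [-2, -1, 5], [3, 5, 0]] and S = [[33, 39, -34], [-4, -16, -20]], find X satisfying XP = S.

Since P sits to the right of X, X = SP⁻¹.
P has determinant 1; P⁻¹ = [[-25, 10, -18], [15, -6, 11], [-7, 3, -5]].
X = SP⁻¹ = [[33, 39, -34], [-4, -16, -20]] · [[-25, 10, -18], [15, -6, 11], [-7, 3, -5]] = [[-2, -6, 5], [0, -4, -4]].

X = [[-2, -6, 5], [0, -4, -4]]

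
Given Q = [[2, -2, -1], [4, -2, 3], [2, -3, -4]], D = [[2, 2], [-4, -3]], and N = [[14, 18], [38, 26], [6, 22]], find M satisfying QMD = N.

Left-multiply by Q⁻¹ and right-multiply by D⁻¹: M = Q⁻¹ND⁻¹.
Q has determinant -2; Q⁻¹ = [[-17/2, 5/2, 4], [-11, 3, 5], [4, -1, -2]].
D has determinant 2; D⁻¹ = [[-3/2, -1], [2, 1]].
Q⁻¹N = [[0, 0], [-10, -10], [6, 2]].
M = (Q⁻¹N)D⁻¹ = [[0, 0], [-5, 0], [-5, -4]].

M = [[0, 0], [-5, 0], [-5, -4]]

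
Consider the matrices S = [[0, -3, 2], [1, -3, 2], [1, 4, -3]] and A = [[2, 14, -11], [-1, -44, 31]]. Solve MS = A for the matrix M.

M = [[5, -3, 5], [4, 4, -5]]

Since S sits to the right of M, M = AS⁻¹.
det S = -1, so S⁻¹ = [[-1, 1, 0], [-5, 2, -2], [-7, 3, -3]].
M = AS⁻¹ = [[2, 14, -11], [-1, -44, 31]] · [[-1, 1, 0], [-5, 2, -2], [-7, 3, -3]] = [[5, -3, 5], [4, 4, -5]].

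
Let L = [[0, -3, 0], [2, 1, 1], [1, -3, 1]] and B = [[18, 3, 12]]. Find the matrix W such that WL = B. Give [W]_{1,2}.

L is on the right of W, so right-multiply by L⁻¹: W = BL⁻¹.
det L = 3; the adjugate gives L⁻¹ = [[4/3, 1, -1], [-1/3, 0, 0], [-7/3, -1, 2]].
W = BL⁻¹ = [[18, 3, 12]] · [[4/3, 1, -1], [-1/3, 0, 0], [-7/3, -1, 2]] = [[-5, 6, 6]].

6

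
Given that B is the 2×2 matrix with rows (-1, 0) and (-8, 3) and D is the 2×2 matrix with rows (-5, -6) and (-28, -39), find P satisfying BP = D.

P = [[5, 6], [4, 3]]

Since B multiplies P on the left, P = B⁻¹D.
B has determinant -3; B⁻¹ = [[-1, 0], [-8/3, 1/3]].
P = B⁻¹D = [[-1, 0], [-8/3, 1/3]] · [[-5, -6], [-28, -39]] = [[5, 6], [4, 3]].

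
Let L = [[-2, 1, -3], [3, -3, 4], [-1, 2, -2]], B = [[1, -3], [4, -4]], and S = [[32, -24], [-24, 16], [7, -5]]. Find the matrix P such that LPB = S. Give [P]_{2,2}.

-3

Isolating P: multiply by L⁻¹ from the left and B⁻¹ from the right, so P = L⁻¹SB⁻¹.
det L = -3; the adjugate gives L⁻¹ = [[2/3, 4/3, 5/3], [-2/3, -1/3, 1/3], [-1, -1, -1]].
B has determinant 8; B⁻¹ = [[-1/2, 3/8], [-1/2, 1/8]].
L⁻¹S = [[1, -3], [-11, 9], [-15, 13]].
P = (L⁻¹S)B⁻¹ = [[1, 0], [1, -3], [1, -4]].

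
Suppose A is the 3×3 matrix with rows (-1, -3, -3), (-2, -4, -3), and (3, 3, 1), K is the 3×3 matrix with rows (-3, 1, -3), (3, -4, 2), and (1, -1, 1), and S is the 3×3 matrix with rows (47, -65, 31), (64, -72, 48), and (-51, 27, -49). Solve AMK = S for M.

M = [[5, 5, -2], [0, -5, 0], [-2, -2, 0]]

Left-multiply by A⁻¹ and right-multiply by K⁻¹: M = A⁻¹SK⁻¹.
det A = -2, so A⁻¹ = [[-5/2, 3, 3/2], [7/2, -4, -3/2], [-3, 3, 1]].
det K = 2; the adjugate gives K⁻¹ = [[-1, 1, -5], [-1/2, 0, -3/2], [1/2, -1, 9/2]].
A⁻¹S = [[-2, -13, -7], [-15, 20, -10], [0, 6, 2]].
M = (A⁻¹S)K⁻¹ = [[5, 5, -2], [0, -5, 0], [-2, -2, 0]].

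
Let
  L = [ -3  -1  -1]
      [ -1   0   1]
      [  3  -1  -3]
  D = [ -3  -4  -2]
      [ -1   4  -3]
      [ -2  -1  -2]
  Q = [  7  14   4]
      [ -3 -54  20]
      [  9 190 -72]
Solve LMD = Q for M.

Isolating M: multiply by L⁻¹ from the left and D⁻¹ from the right, so M = L⁻¹QD⁻¹.
L has determinant -4; L⁻¹ = [[-1/4, 1/2, 1/4], [0, -3, -1], [-1/4, 3/2, 1/4]].
D has determinant -1; D⁻¹ = [[11, 6, -20], [-4, -2, 7], [-9, -5, 16]].
L⁻¹Q = [[-1, 17, -9], [0, -28, 12], [-4, -37, 11]].
M = (L⁻¹Q)D⁻¹ = [[2, 5, -5], [4, -4, -4], [5, -5, -3]].

M = [[2, 5, -5], [4, -4, -4], [5, -5, -3]]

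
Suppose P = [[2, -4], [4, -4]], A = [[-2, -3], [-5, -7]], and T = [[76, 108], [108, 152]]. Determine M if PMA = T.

M = [[2, -4], [3, 1]]

Left-multiply by P⁻¹ and right-multiply by A⁻¹: M = P⁻¹TA⁻¹.
P has determinant 8; P⁻¹ = [[-1/2, 1/2], [-1/2, 1/4]].
A has determinant -1; A⁻¹ = [[7, -3], [-5, 2]].
P⁻¹T = [[16, 22], [-11, -16]].
M = (P⁻¹T)A⁻¹ = [[2, -4], [3, 1]].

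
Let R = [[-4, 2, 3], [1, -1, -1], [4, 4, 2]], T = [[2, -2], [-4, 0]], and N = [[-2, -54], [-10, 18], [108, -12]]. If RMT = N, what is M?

M = [[-3, -3], [3, -5], [3, 4]]

Isolating M: multiply by R⁻¹ from the left and T⁻¹ from the right, so M = R⁻¹NT⁻¹.
det R = 4; the adjugate gives R⁻¹ = [[1/2, 2, 1/4], [-3/2, -5, -1/4], [2, 6, 1/2]].
T has determinant -8; T⁻¹ = [[0, -1/4], [-1/2, -1/4]].
R⁻¹N = [[6, 6], [26, -6], [-10, -6]].
M = (R⁻¹N)T⁻¹ = [[-3, -3], [3, -5], [3, 4]].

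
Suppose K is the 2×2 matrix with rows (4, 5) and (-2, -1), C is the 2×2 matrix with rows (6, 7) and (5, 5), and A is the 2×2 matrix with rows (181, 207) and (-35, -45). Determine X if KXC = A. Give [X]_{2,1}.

2

Isolating X: multiply by K⁻¹ from the left and C⁻¹ from the right, so X = K⁻¹AC⁻¹.
det K = 6; the adjugate gives K⁻¹ = [[-1/6, -5/6], [1/3, 2/3]].
det C = -5; the adjugate gives C⁻¹ = [[-1, 7/5], [1, -6/5]].
K⁻¹A = [[-1, 3], [37, 39]].
X = (K⁻¹A)C⁻¹ = [[4, -5], [2, 5]].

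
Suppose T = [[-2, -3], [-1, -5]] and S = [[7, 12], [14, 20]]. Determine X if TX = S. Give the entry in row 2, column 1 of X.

-3

Since T multiplies X on the left, X = T⁻¹S.
T has determinant 7; T⁻¹ = [[-5/7, 3/7], [1/7, -2/7]].
X = T⁻¹S = [[-5/7, 3/7], [1/7, -2/7]] · [[7, 12], [14, 20]] = [[1, 0], [-3, -4]].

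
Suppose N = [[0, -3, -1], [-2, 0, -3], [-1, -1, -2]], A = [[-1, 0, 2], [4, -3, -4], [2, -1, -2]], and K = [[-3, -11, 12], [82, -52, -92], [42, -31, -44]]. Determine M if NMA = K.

M = [[5, -5, 1], [-3, -2, 5], [0, -2, -2]]

Isolating M: multiply by N⁻¹ from the left and A⁻¹ from the right, so M = N⁻¹KA⁻¹.
det N = 1; the adjugate gives N⁻¹ = [[-3, -5, 9], [-1, -1, 2], [2, 3, -6]].
A has determinant 2; A⁻¹ = [[1, -1, 3], [0, -1, 2], [1, -1/2, 3/2]].
N⁻¹K = [[-23, 14, 28], [5, 1, -8], [-12, 8, 12]].
M = (N⁻¹K)A⁻¹ = [[5, -5, 1], [-3, -2, 5], [0, -2, -2]].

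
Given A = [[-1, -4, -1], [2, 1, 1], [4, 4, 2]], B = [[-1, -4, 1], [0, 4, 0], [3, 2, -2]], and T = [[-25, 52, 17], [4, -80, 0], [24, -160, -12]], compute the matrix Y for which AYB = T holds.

Y = [[3, -5, 2], [-2, -3, 2], [4, -1, -2]]

Y = A⁻¹TB⁻¹ (apply A⁻¹ on the left and B⁻¹ on the right).
det A = -2, so A⁻¹ = [[1, -2, 3/2], [0, -1, 1/2], [-2, 6, -7/2]].
B has determinant -4; B⁻¹ = [[2, 3/2, 1], [0, 1/4, 0], [3, 5/2, 1]].
A⁻¹T = [[3, -28, -1], [8, 0, -6], [-10, -24, 8]].
Y = (A⁻¹T)B⁻¹ = [[3, -5, 2], [-2, -3, 2], [4, -1, -2]].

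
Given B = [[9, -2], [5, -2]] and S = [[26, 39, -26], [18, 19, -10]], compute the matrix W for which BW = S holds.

W = [[2, 5, -4], [-4, 3, -5]]

B is on the left of W, so left-multiply by B⁻¹: W = B⁻¹S.
B has determinant -8; B⁻¹ = [[1/4, -1/4], [5/8, -9/8]].
W = B⁻¹S = [[1/4, -1/4], [5/8, -9/8]] · [[26, 39, -26], [18, 19, -10]] = [[2, 5, -4], [-4, 3, -5]].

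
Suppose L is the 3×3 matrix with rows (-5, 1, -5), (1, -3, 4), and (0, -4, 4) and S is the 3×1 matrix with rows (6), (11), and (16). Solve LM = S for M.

L is on the left of M, so left-multiply by L⁻¹: M = L⁻¹S.
det L = -4, so L⁻¹ = [[-1, -4, 11/4], [1, 5, -15/4], [1, 5, -7/2]].
M = L⁻¹S = [[-1, -4, 11/4], [1, 5, -15/4], [1, 5, -7/2]] · [[6], [11], [16]] = [[-6], [1], [5]].

M = [[-6], [1], [5]]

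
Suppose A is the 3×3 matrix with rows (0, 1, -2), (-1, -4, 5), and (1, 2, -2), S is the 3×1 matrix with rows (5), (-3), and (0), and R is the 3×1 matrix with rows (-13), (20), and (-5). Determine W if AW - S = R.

AW = R + S = [[-8], [17], [-5]].
Left-multiplying both sides by A⁻¹ gives W = A⁻¹(R + S).
A has determinant -1; A⁻¹ = [[2, 2, 3], [-3, -2, -2], [-2, -1, -1]].
W = A⁻¹(R + S) = [[3], [0], [4]].

W = [[3], [0], [4]]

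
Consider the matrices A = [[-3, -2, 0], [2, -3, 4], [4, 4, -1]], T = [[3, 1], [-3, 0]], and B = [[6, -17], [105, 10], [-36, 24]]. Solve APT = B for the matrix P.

P = [[3, 3], [4, 5], [4, -4]]

Isolating P: multiply by A⁻¹ from the left and T⁻¹ from the right, so P = A⁻¹BT⁻¹.
det A = 3; the adjugate gives A⁻¹ = [[-13/3, -2/3, -8/3], [6, 1, 4], [20/3, 4/3, 13/3]].
det T = 3; the adjugate gives T⁻¹ = [[0, -1/3], [1, 1]].
A⁻¹B = [[0, 3], [-3, 4], [24, 4]].
P = (A⁻¹B)T⁻¹ = [[3, 3], [4, 5], [4, -4]].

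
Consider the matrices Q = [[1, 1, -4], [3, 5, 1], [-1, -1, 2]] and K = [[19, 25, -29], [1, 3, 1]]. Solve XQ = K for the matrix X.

Right-multiplying both sides by Q⁻¹ gives X = KQ⁻¹.
Q has determinant -4; Q⁻¹ = [[-11/4, -1/2, -21/4], [7/4, 1/2, 13/4], [-1/2, 0, -1/2]].
X = KQ⁻¹ = [[19, 25, -29], [1, 3, 1]] · [[-11/4, -1/2, -21/4], [7/4, 1/2, 13/4], [-1/2, 0, -1/2]] = [[6, 3, -4], [2, 1, 4]].

X = [[6, 3, -4], [2, 1, 4]]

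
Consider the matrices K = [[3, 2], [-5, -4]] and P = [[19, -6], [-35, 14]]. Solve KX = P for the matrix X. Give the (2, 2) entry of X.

-6

Left-multiplying both sides by K⁻¹ gives X = K⁻¹P.
K has determinant -2; K⁻¹ = [[2, 1], [-5/2, -3/2]].
X = K⁻¹P = [[2, 1], [-5/2, -3/2]] · [[19, -6], [-35, 14]] = [[3, 2], [5, -6]].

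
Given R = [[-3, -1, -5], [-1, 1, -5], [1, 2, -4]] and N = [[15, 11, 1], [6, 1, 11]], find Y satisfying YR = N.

Y = [[-2, -3, 6], [-1, -2, 1]]

R is on the right of Y, so right-multiply by R⁻¹: Y = NR⁻¹.
det R = 6; the adjugate gives R⁻¹ = [[1, -7/3, 5/3], [-3/2, 17/6, -5/3], [-1/2, 5/6, -2/3]].
Y = NR⁻¹ = [[15, 11, 1], [6, 1, 11]] · [[1, -7/3, 5/3], [-3/2, 17/6, -5/3], [-1/2, 5/6, -2/3]] = [[-2, -3, 6], [-1, -2, 1]].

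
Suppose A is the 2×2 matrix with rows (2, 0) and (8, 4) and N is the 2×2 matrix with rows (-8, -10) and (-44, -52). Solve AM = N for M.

M = [[-4, -5], [-3, -3]]

A is on the left of M, so left-multiply by A⁻¹: M = A⁻¹N.
det A = 8, so A⁻¹ = [[1/2, 0], [-1, 1/4]].
M = A⁻¹N = [[1/2, 0], [-1, 1/4]] · [[-8, -10], [-44, -52]] = [[-4, -5], [-3, -3]].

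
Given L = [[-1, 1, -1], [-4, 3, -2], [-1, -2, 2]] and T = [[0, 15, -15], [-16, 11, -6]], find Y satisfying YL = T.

Y = [[5, 0, -5], [-4, 5, 0]]

L is on the right of Y, so right-multiply by L⁻¹: Y = TL⁻¹.
det L = -3, so L⁻¹ = [[-2/3, 0, -1/3], [-10/3, 1, -2/3], [-11/3, 1, -1/3]].
Y = TL⁻¹ = [[0, 15, -15], [-16, 11, -6]] · [[-2/3, 0, -1/3], [-10/3, 1, -2/3], [-11/3, 1, -1/3]] = [[5, 0, -5], [-4, 5, 0]].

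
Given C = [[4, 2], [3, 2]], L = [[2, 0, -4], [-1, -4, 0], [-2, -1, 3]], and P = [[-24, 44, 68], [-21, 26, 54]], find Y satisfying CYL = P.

Y = [[-2, -5, 2], [-3, 4, -2]]

Isolating Y: multiply by C⁻¹ from the left and L⁻¹ from the right, so Y = C⁻¹PL⁻¹.
det C = 2, so C⁻¹ = [[1, -1], [-3/2, 2]].
det L = 4; the adjugate gives L⁻¹ = [[-3, 1, -4], [3/4, -1/2, 1], [-7/4, 1/2, -2]].
C⁻¹P = [[-3, 18, 14], [-6, -14, 6]].
Y = (C⁻¹P)L⁻¹ = [[-2, -5, 2], [-3, 4, -2]].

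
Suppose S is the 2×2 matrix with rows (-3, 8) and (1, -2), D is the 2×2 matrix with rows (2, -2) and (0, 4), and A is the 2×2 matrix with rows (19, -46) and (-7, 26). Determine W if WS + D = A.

WS = A − D = [[17, -44], [-7, 22]].
Since S sits to the right of W, W = (A − D)S⁻¹.
det S = -2; the adjugate gives S⁻¹ = [[1, 4], [1/2, 3/2]].
W = (A − D)S⁻¹ = [[-5, 2], [4, 5]].

W = [[-5, 2], [4, 5]]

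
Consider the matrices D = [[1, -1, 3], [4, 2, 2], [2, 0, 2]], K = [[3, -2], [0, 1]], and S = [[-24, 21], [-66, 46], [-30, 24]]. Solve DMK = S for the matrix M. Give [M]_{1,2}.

2

Isolating M: multiply by D⁻¹ from the left and K⁻¹ from the right, so M = D⁻¹SK⁻¹.
D has determinant -4; D⁻¹ = [[-1, -1/2, 2], [1, 1, -5/2], [1, 1/2, -3/2]].
det K = 3, so K⁻¹ = [[1/3, 2/3], [0, 1]].
D⁻¹S = [[-3, 4], [-15, 7], [-12, 8]].
M = (D⁻¹S)K⁻¹ = [[-1, 2], [-5, -3], [-4, 0]].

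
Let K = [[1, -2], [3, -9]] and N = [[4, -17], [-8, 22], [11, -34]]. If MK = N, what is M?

K is on the right of M, so right-multiply by K⁻¹: M = NK⁻¹.
K has determinant -3; K⁻¹ = [[3, -2/3], [1, -1/3]].
M = NK⁻¹ = [[4, -17], [-8, 22], [11, -34]] · [[3, -2/3], [1, -1/3]] = [[-5, 3], [-2, -2], [-1, 4]].

M = [[-5, 3], [-2, -2], [-1, 4]]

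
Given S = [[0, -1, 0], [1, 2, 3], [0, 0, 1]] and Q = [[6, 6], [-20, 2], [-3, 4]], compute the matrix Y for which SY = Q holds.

Y = [[1, 2], [-6, -6], [-3, 4]]

S is on the left of Y, so left-multiply by S⁻¹: Y = S⁻¹Q.
det S = 1; the adjugate gives S⁻¹ = [[2, 1, -3], [-1, 0, 0], [0, 0, 1]].
Y = S⁻¹Q = [[2, 1, -3], [-1, 0, 0], [0, 0, 1]] · [[6, 6], [-20, 2], [-3, 4]] = [[1, 2], [-6, -6], [-3, 4]].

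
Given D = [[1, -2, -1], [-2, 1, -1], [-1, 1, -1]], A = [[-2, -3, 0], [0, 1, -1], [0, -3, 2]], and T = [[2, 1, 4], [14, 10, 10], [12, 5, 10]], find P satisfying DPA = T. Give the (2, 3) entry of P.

Left-multiply by D⁻¹ and right-multiply by A⁻¹: P = D⁻¹TA⁻¹.
D has determinant 3; D⁻¹ = [[0, -1, 1], [-1/3, -2/3, 1], [-1/3, 1/3, -1]].
det A = 2, so A⁻¹ = [[-1/2, 3, 3/2], [0, -2, -1], [0, -3, -1]].
D⁻¹T = [[-2, -5, 0], [2, -2, 2], [-8, -2, -8]].
P = (D⁻¹T)A⁻¹ = [[1, 4, 2], [-1, 4, 3], [4, 4, -2]].

3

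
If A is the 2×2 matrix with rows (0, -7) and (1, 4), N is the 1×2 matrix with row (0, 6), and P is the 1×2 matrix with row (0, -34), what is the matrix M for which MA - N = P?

M = [[4, 0]]

MA = P + N = [[0, -28]].
Right-multiplying both sides by A⁻¹ gives M = (P + N)A⁻¹.
A has determinant 7; A⁻¹ = [[4/7, 1], [-1/7, 0]].
M = (P + N)A⁻¹ = [[4, 0]].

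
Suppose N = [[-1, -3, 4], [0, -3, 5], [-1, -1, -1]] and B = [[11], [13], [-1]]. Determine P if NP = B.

N is on the left of P, so left-multiply by N⁻¹: P = N⁻¹B.
det N = -5; the adjugate gives N⁻¹ = [[-8/5, 7/5, 3/5], [1, -1, -1], [3/5, -2/5, -3/5]].
P = N⁻¹B = [[-8/5, 7/5, 3/5], [1, -1, -1], [3/5, -2/5, -3/5]] · [[11], [13], [-1]] = [[0], [-1], [2]].

P = [[0], [-1], [2]]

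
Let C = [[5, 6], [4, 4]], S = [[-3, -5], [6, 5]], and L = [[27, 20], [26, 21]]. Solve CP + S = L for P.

P = [[0, -1], [5, 5]]

CP = L − S = [[30, 25], [20, 16]].
Since C multiplies P on the left, P = C⁻¹(L − S).
det C = -4, so C⁻¹ = [[-1, 3/2], [1, -5/4]].
P = C⁻¹(L − S) = [[0, -1], [5, 5]].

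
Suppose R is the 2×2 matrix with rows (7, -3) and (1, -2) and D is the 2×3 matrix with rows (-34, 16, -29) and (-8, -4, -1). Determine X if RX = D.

X = [[-4, 4, -5], [2, 4, -2]]

Since R multiplies X on the left, X = R⁻¹D.
det R = -11; the adjugate gives R⁻¹ = [[2/11, -3/11], [1/11, -7/11]].
X = R⁻¹D = [[2/11, -3/11], [1/11, -7/11]] · [[-34, 16, -29], [-8, -4, -1]] = [[-4, 4, -5], [2, 4, -2]].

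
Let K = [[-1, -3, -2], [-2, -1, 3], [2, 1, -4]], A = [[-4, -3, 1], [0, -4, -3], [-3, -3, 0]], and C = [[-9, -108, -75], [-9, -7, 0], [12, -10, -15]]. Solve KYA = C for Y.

Y = [[3, -5, -3], [0, -3, -2], [0, -5, 1]]

Isolating Y: multiply by K⁻¹ from the left and A⁻¹ from the right, so Y = K⁻¹CA⁻¹.
K has determinant 5; K⁻¹ = [[1/5, -14/5, -11/5], [-2/5, 8/5, 7/5], [0, -1, -1]].
det A = -3, so A⁻¹ = [[3, 1, -13/3], [-3, -1, 4], [4, 1, -16/3]].
K⁻¹C = [[-3, 20, 18], [6, 18, 9], [-3, 17, 15]].
Y = (K⁻¹C)A⁻¹ = [[3, -5, -3], [0, -3, -2], [0, -5, 1]].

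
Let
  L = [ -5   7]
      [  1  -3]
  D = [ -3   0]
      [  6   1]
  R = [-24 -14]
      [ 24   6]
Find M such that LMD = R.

M = [[4, 0], [0, -2]]

M = L⁻¹RD⁻¹ (apply L⁻¹ on the left and D⁻¹ on the right).
det L = 8, so L⁻¹ = [[-3/8, -7/8], [-1/8, -5/8]].
det D = -3; the adjugate gives D⁻¹ = [[-1/3, 0], [2, 1]].
L⁻¹R = [[-12, 0], [-12, -2]].
M = (L⁻¹R)D⁻¹ = [[4, 0], [0, -2]].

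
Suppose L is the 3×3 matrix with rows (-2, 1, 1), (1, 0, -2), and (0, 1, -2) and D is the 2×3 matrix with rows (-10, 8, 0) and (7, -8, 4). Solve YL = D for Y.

Y = [[4, -2, 4], [-2, 3, -6]]

Since L sits to the right of Y, Y = DL⁻¹.
det L = -1; the adjugate gives L⁻¹ = [[-2, -3, 2], [-2, -4, 3], [-1, -2, 1]].
Y = DL⁻¹ = [[-10, 8, 0], [7, -8, 4]] · [[-2, -3, 2], [-2, -4, 3], [-1, -2, 1]] = [[4, -2, 4], [-2, 3, -6]].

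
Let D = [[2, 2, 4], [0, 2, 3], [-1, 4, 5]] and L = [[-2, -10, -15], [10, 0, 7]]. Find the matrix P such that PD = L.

Right-multiplying both sides by D⁻¹ gives P = LD⁻¹.
det D = -2, so D⁻¹ = [[1, -3, 1], [3/2, -7, 3], [-1, 5, -2]].
P = LD⁻¹ = [[-2, -10, -15], [10, 0, 7]] · [[1, -3, 1], [3/2, -7, 3], [-1, 5, -2]] = [[-2, 1, -2], [3, 5, -4]].

P = [[-2, 1, -2], [3, 5, -4]]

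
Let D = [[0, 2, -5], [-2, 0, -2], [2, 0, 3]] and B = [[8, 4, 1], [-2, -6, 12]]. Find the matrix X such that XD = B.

X = [[2, -1, 3], [-3, 0, -1]]

D is on the right of X, so right-multiply by D⁻¹: X = BD⁻¹.
det D = 4; the adjugate gives D⁻¹ = [[0, -3/2, -1], [1/2, 5/2, 5/2], [0, 1, 1]].
X = BD⁻¹ = [[8, 4, 1], [-2, -6, 12]] · [[0, -3/2, -1], [1/2, 5/2, 5/2], [0, 1, 1]] = [[2, -1, 3], [-3, 0, -1]].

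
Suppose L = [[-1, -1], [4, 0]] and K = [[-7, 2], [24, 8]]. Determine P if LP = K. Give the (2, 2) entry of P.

-4

Since L multiplies P on the left, P = L⁻¹K.
L has determinant 4; L⁻¹ = [[0, 1/4], [-1, -1/4]].
P = L⁻¹K = [[0, 1/4], [-1, -1/4]] · [[-7, 2], [24, 8]] = [[6, 2], [1, -4]].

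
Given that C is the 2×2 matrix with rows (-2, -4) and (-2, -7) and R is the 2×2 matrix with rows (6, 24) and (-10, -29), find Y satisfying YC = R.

C is on the right of Y, so right-multiply by C⁻¹: Y = RC⁻¹.
det C = 6, so C⁻¹ = [[-7/6, 2/3], [1/3, -1/3]].
Y = RC⁻¹ = [[6, 24], [-10, -29]] · [[-7/6, 2/3], [1/3, -1/3]] = [[1, -4], [2, 3]].

Y = [[1, -4], [2, 3]]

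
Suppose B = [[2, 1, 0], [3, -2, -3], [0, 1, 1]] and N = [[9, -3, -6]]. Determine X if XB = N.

X = [[0, 3, 3]]

B is on the right of X, so right-multiply by B⁻¹: X = NB⁻¹.
det B = -1; the adjugate gives B⁻¹ = [[-1, 1, 3], [3, -2, -6], [-3, 2, 7]].
X = NB⁻¹ = [[9, -3, -6]] · [[-1, 1, 3], [3, -2, -6], [-3, 2, 7]] = [[0, 3, 3]].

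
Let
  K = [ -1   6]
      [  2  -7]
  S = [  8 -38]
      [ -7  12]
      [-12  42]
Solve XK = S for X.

X = [[-4, 2], [-5, -6], [0, -6]]

Since K sits to the right of X, X = SK⁻¹.
det K = -5, so K⁻¹ = [[7/5, 6/5], [2/5, 1/5]].
X = SK⁻¹ = [[8, -38], [-7, 12], [-12, 42]] · [[7/5, 6/5], [2/5, 1/5]] = [[-4, 2], [-5, -6], [0, -6]].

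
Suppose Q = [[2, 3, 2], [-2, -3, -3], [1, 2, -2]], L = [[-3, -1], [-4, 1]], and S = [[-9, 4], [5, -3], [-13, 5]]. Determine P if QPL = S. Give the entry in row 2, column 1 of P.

-1

Left-multiply by Q⁻¹ and right-multiply by L⁻¹: P = Q⁻¹SL⁻¹.
det Q = 1; the adjugate gives Q⁻¹ = [[12, 10, -3], [-7, -6, 2], [-1, -1, 0]].
det L = -7, so L⁻¹ = [[-1/7, -1/7], [-4/7, 3/7]].
Q⁻¹S = [[-19, 3], [7, 0], [4, -1]].
P = (Q⁻¹S)L⁻¹ = [[1, 4], [-1, -1], [0, -1]].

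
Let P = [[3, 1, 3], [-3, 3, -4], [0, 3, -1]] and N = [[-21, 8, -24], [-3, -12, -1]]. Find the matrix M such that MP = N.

Right-multiplying both sides by P⁻¹ gives M = NP⁻¹.
det P = -3; the adjugate gives P⁻¹ = [[-3, -10/3, 13/3], [1, 1, -1], [3, 3, -4]].
M = NP⁻¹ = [[-21, 8, -24], [-3, -12, -1]] · [[-3, -10/3, 13/3], [1, 1, -1], [3, 3, -4]] = [[-1, 6, -3], [-6, -5, 3]].

M = [[-1, 6, -3], [-6, -5, 3]]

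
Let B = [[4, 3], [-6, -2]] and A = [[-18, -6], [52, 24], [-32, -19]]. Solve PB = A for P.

Since B sits to the right of P, P = AB⁻¹.
B has determinant 10; B⁻¹ = [[-1/5, -3/10], [3/5, 2/5]].
P = AB⁻¹ = [[-18, -6], [52, 24], [-32, -19]] · [[-1/5, -3/10], [3/5, 2/5]] = [[0, 3], [4, -6], [-5, 2]].

P = [[0, 3], [4, -6], [-5, 2]]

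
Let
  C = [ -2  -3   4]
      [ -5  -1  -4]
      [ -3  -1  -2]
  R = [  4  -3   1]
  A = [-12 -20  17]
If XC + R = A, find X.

XC = A − R = [[-16, -17, 16]].
C is on the right of X, so right-multiply by C⁻¹: X = (A − R)C⁻¹.
det C = 6; the adjugate gives C⁻¹ = [[-1/3, -5/3, 8/3], [1/3, 8/3, -14/3], [1/3, 7/6, -13/6]].
X = (A − R)C⁻¹ = [[5, 0, 2]].

X = [[5, 0, 2]]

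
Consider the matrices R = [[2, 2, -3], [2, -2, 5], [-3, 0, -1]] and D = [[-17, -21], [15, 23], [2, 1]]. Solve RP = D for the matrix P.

P = [[-1, -2], [-6, -1], [1, 5]]

Since R multiplies P on the left, P = R⁻¹D.
det R = -4; the adjugate gives R⁻¹ = [[-1/2, -1/2, -1], [13/4, 11/4, 4], [3/2, 3/2, 2]].
P = R⁻¹D = [[-1/2, -1/2, -1], [13/4, 11/4, 4], [3/2, 3/2, 2]] · [[-17, -21], [15, 23], [2, 1]] = [[-1, -2], [-6, -1], [1, 5]].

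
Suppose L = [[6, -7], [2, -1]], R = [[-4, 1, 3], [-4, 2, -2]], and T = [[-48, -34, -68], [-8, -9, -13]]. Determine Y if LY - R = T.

Y = [[-4, -2, -5], [4, 3, 5]]

LY = T + R = [[-52, -33, -65], [-12, -7, -15]].
L is on the left of Y, so left-multiply by L⁻¹: Y = L⁻¹(T + R).
L has determinant 8; L⁻¹ = [[-1/8, 7/8], [-1/4, 3/4]].
Y = L⁻¹(T + R) = [[-4, -2, -5], [4, 3, 5]].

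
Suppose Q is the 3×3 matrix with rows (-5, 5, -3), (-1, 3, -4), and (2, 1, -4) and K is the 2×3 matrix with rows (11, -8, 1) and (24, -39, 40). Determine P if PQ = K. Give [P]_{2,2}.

Since Q sits to the right of P, P = KQ⁻¹.
Q has determinant 1; Q⁻¹ = [[-8, 17, -11], [-12, 26, -17], [-7, 15, -10]].
P = KQ⁻¹ = [[11, -8, 1], [24, -39, 40]] · [[-8, 17, -11], [-12, 26, -17], [-7, 15, -10]] = [[1, -6, 5], [-4, -6, -1]].

-6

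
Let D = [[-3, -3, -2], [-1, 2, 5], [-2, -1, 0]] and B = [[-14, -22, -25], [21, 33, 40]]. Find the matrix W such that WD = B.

W = [[5, -3, 1], [-5, 6, -6]]

D is on the right of W, so right-multiply by D⁻¹: W = BD⁻¹.
D has determinant 5; D⁻¹ = [[1, 2/5, -11/5], [-2, -4/5, 17/5], [1, 3/5, -9/5]].
W = BD⁻¹ = [[-14, -22, -25], [21, 33, 40]] · [[1, 2/5, -11/5], [-2, -4/5, 17/5], [1, 3/5, -9/5]] = [[5, -3, 1], [-5, 6, -6]].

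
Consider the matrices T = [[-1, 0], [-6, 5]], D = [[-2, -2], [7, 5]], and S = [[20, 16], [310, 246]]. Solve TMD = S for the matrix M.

M = [[3, -2], [-5, 4]]

Left-multiply by T⁻¹ and right-multiply by D⁻¹: M = T⁻¹SD⁻¹.
det T = -5, so T⁻¹ = [[-1, 0], [-6/5, 1/5]].
det D = 4, so D⁻¹ = [[5/4, 1/2], [-7/4, -1/2]].
T⁻¹S = [[-20, -16], [38, 30]].
M = (T⁻¹S)D⁻¹ = [[3, -2], [-5, 4]].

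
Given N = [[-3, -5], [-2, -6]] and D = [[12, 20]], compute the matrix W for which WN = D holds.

W = [[-4, 0]]

Since N sits to the right of W, W = DN⁻¹.
det N = 8, so N⁻¹ = [[-3/4, 5/8], [1/4, -3/8]].
W = DN⁻¹ = [[12, 20]] · [[-3/4, 5/8], [1/4, -3/8]] = [[-4, 0]].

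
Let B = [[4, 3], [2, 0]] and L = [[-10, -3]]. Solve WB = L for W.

W = [[-1, -3]]

Since B sits to the right of W, W = LB⁻¹.
det B = -6; the adjugate gives B⁻¹ = [[0, 1/2], [1/3, -2/3]].
W = LB⁻¹ = [[-10, -3]] · [[0, 1/2], [1/3, -2/3]] = [[-1, -3]].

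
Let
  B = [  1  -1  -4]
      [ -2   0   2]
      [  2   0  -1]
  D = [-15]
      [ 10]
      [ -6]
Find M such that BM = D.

M = [[-1], [-2], [4]]

Since B multiplies M on the left, M = B⁻¹D.
B has determinant -2; B⁻¹ = [[0, 1/2, 1], [-1, -7/2, -3], [0, 1, 1]].
M = B⁻¹D = [[0, 1/2, 1], [-1, -7/2, -3], [0, 1, 1]] · [[-15], [10], [-6]] = [[-1], [-2], [4]].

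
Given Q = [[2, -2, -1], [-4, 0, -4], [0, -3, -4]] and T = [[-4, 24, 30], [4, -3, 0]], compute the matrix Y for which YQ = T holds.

Q is on the right of Y, so right-multiply by Q⁻¹: Y = TQ⁻¹.
Q has determinant -4; Q⁻¹ = [[3, 5/4, -2], [4, 2, -3], [-3, -3/2, 2]].
Y = TQ⁻¹ = [[-4, 24, 30], [4, -3, 0]] · [[3, 5/4, -2], [4, 2, -3], [-3, -3/2, 2]] = [[-6, -2, -4], [0, -1, 1]].

Y = [[-6, -2, -4], [0, -1, 1]]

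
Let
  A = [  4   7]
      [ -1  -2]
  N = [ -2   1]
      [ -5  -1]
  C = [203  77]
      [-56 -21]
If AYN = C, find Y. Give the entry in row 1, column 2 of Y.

Left-multiply by A⁻¹ and right-multiply by N⁻¹: Y = A⁻¹CN⁻¹.
A has determinant -1; A⁻¹ = [[2, 7], [-1, -4]].
N has determinant 7; N⁻¹ = [[-1/7, -1/7], [5/7, -2/7]].
A⁻¹C = [[14, 7], [21, 7]].
Y = (A⁻¹C)N⁻¹ = [[3, -4], [2, -5]].

-4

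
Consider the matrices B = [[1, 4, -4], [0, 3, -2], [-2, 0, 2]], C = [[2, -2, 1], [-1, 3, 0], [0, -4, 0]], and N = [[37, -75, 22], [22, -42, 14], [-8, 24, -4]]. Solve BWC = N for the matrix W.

W = [[-2, 3, 1], [2, 4, 2], [-4, 3, -1]]

Left-multiply by B⁻¹ and right-multiply by C⁻¹: W = B⁻¹NC⁻¹.
det B = -2, so B⁻¹ = [[-3, 4, -2], [-2, 3, -1], [-3, 4, -3/2]].
det C = 4; the adjugate gives C⁻¹ = [[0, -1, -3/4], [0, 0, -1/4], [1, 2, 1]].
B⁻¹N = [[-7, 9, -2], [0, 0, 2], [-11, 21, -4]].
W = (B⁻¹N)C⁻¹ = [[-2, 3, 1], [2, 4, 2], [-4, 3, -1]].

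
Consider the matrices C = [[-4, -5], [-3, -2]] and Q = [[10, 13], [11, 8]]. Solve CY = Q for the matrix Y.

Since C multiplies Y on the left, Y = C⁻¹Q.
det C = -7, so C⁻¹ = [[2/7, -5/7], [-3/7, 4/7]].
Y = C⁻¹Q = [[2/7, -5/7], [-3/7, 4/7]] · [[10, 13], [11, 8]] = [[-5, -2], [2, -1]].

Y = [[-5, -2], [2, -1]]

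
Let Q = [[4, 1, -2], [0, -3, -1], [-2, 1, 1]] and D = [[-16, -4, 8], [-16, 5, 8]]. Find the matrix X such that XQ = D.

Q is on the right of X, so right-multiply by Q⁻¹: X = DQ⁻¹.
Q has determinant 6; Q⁻¹ = [[-1/3, -1/2, -7/6], [1/3, 0, 2/3], [-1, -1, -2]].
X = DQ⁻¹ = [[-16, -4, 8], [-16, 5, 8]] · [[-1/3, -1/2, -7/6], [1/3, 0, 2/3], [-1, -1, -2]] = [[-4, 0, 0], [-1, 0, 6]].

X = [[-4, 0, 0], [-1, 0, 6]]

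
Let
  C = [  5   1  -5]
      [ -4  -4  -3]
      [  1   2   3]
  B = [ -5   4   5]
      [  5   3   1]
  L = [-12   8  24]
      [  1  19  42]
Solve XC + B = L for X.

XC = L − B = [[-7, 4, 19], [-4, 16, 41]].
C is on the right of X, so right-multiply by C⁻¹: X = (L − B)C⁻¹.
det C = -1; the adjugate gives C⁻¹ = [[6, 13, 23], [-9, -20, -35], [4, 9, 16]].
X = (L − B)C⁻¹ = [[-2, 0, 3], [-4, -3, 4]].

X = [[-2, 0, 3], [-4, -3, 4]]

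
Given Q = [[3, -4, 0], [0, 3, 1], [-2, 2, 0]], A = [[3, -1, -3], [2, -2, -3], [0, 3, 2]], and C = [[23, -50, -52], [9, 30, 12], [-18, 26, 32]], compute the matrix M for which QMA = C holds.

M = [[1, 5, 3], [0, 2, 5], [-3, 3, 0]]

Isolating M: multiply by Q⁻¹ from the left and A⁻¹ from the right, so M = Q⁻¹CA⁻¹.
det Q = 2, so Q⁻¹ = [[-1, 0, -2], [-1, 0, -3/2], [3, 1, 9/2]].
det A = 1; the adjugate gives A⁻¹ = [[5, -7, -3], [-4, 6, 3], [6, -9, -4]].
Q⁻¹C = [[13, -2, -12], [4, 11, 4], [-3, -3, 0]].
M = (Q⁻¹C)A⁻¹ = [[1, 5, 3], [0, 2, 5], [-3, 3, 0]].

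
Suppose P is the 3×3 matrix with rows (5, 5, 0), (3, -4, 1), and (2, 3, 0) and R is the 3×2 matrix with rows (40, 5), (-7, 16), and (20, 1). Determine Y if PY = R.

Y = [[4, 2], [4, -1], [-3, 6]]

Left-multiplying both sides by P⁻¹ gives Y = P⁻¹R.
det P = -5; the adjugate gives P⁻¹ = [[3/5, 0, -1], [-2/5, 0, 1], [-17/5, 1, 7]].
Y = P⁻¹R = [[3/5, 0, -1], [-2/5, 0, 1], [-17/5, 1, 7]] · [[40, 5], [-7, 16], [20, 1]] = [[4, 2], [4, -1], [-3, 6]].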